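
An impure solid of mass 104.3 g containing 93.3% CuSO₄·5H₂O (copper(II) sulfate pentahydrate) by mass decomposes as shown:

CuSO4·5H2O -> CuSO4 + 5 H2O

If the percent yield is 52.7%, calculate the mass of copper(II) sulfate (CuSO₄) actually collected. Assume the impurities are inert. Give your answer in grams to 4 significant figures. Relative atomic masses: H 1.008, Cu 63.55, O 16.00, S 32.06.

Pure CuSO4·5H2O available = 104.3 g × 0.933 = 97.312 g.
M(CuSO4·5H2O) = 63.55 + 32.06 + 9(16.00) + 10(1.008) = 249.69 g/mol.
M(CuSO4) = 63.55 + 32.06 + 4(16.00) = 159.61 g/mol.
n(CuSO4·5H2O) = 97.312 g / 249.69 g/mol = 0.38973 mol.
From the equation the CuSO4·5H2O:CuSO4 mole ratio is 1:1, so n(CuSO4) = 0.38973 × 1/1 = 0.38973 mol.
Mass of CuSO4 = 0.38973 mol × 159.61 g/mol = 62.205 g.
Actual mass collected = 62.205 g × 0.527 = 32.782 g.

32.78 g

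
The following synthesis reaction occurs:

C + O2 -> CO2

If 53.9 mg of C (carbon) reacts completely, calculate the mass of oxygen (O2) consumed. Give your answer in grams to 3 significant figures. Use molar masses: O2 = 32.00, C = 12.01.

Convert: 53.9 mg = 0.05390 g.
n(C) = 0.05390 g / 12.01 g/mol = 0.004488 mol.
From the equation the C:O2 mole ratio is 1:1, so n(O2) = 0.004488 × 1/1 = 0.004488 mol.
Mass of O2 = 0.004488 mol × 32.00 g/mol = 0.1436 g.

0.144 g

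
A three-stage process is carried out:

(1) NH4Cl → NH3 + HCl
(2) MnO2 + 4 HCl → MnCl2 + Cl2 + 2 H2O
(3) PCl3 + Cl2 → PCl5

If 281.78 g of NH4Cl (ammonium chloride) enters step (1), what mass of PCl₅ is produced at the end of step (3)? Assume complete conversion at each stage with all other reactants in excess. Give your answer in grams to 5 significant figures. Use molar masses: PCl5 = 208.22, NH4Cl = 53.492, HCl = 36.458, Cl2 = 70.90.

274.21 g

n(NH4Cl) = 281.78 / 53.492 = 5.26770 mol.
Reaction (1): NH4Cl→HCl ratio 1:1 ⇒ n(HCl) = 5.26770 mol.
Reaction (2): HCl→Cl2 ratio 4:1 ⇒ n(Cl2) = 1.31693 mol.
Reaction (3): Cl2→PCl5 ratio 1:1 ⇒ n(PCl5) = 1.31693 mol.
Mass of PCl5 = 1.31693 × 208.22 = 274.210 g.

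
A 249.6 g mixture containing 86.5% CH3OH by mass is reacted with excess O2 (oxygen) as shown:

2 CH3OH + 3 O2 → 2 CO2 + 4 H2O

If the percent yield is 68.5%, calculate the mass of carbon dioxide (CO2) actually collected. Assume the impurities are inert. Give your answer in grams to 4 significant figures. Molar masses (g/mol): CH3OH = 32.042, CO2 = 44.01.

Pure CH3OH available = 249.6 g × 0.865 = 215.90 g.
n(CH3OH) = 215.90 g / 32.042 g/mol = 6.7382 mol.
From the equation the CH3OH:CO2 mole ratio is 2:2, so n(CO2) = 6.7382 × 2/2 = 6.7382 mol.
Mass of CO2 = 6.7382 mol × 44.01 g/mol = 296.55 g.
Actual mass collected = 296.55 g × 0.685 = 203.13 g.

203.1 g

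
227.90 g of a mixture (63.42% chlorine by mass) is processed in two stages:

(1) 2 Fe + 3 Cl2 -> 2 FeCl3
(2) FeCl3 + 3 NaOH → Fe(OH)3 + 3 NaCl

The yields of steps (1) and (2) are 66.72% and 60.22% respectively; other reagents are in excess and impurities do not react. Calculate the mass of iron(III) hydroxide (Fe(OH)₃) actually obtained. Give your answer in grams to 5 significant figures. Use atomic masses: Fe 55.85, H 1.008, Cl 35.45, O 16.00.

58.358 g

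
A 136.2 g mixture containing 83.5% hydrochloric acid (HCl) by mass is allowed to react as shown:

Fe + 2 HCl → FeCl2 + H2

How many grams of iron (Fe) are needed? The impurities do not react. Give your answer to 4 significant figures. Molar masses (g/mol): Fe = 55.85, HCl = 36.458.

87.11 g

Mass of pure HCl = 136.2 g × 0.835 = 113.73 g.
n(HCl) = 113.73 g / 36.458 g/mol = 3.1194 mol.
From the equation the HCl:Fe mole ratio is 2:1, so n(Fe) = 3.1194 × 1/2 = 1.5597 mol.
Mass of Fe = 1.5597 mol × 55.85 g/mol = 87.109 g.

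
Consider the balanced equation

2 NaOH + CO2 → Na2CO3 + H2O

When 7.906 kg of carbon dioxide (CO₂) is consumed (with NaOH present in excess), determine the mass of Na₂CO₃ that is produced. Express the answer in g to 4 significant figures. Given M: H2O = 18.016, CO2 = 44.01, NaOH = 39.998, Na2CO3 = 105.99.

Convert: 7.906 kg = 7906.0 g.
n(CO2) = 7906.0 g / 44.01 g/mol = 179.64 mol.
From the equation the CO2:Na2CO3 mole ratio is 1:1, so n(Na2CO3) = 179.64 × 1/1 = 179.64 mol.
Mass of Na2CO3 = 179.64 mol × 105.99 g/mol = 19040 g.

19040 g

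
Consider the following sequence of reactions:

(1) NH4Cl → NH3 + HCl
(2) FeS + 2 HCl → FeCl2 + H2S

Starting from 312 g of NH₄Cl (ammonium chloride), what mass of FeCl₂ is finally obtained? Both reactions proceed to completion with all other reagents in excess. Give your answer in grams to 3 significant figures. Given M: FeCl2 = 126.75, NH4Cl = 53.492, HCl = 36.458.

370 g

n(NH4Cl) = 312.0 / 53.492 = 5.833 mol.
Step 1 gives a 1:1 ratio of NH4Cl to HCl, so n(HCl) = 5.833 mol.
In step 2 the HCl:FeCl2 ratio is 2:1, so n(FeCl2) = 2.916 mol.
Mass of FeCl2 = 2.916 × 126.75 = 369.6 g.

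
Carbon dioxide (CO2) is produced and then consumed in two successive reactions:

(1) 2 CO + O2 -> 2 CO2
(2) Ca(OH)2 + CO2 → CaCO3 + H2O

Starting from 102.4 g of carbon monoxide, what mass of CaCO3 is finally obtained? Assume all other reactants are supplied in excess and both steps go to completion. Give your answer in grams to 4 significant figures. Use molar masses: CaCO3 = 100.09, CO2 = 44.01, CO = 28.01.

365.9 g

n(CO) = 102.40 / 28.01 = 3.6558 mol.
Step 1 gives a 2:2 ratio of CO to CO2, so n(CO2) = 3.6558 mol.
In step 2 the CO2:CaCO3 ratio is 1:1, so n(CaCO3) = 3.6558 mol.
Mass of CaCO3 = 3.6558 × 100.09 = 365.91 g.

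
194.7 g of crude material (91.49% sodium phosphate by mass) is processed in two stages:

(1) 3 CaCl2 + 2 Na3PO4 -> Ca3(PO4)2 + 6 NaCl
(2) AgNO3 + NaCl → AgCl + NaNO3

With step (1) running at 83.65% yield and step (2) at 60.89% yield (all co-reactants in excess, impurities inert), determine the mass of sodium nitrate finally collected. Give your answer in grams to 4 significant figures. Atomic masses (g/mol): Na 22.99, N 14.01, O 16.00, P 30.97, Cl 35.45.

141.1 g

Pure Na3PO4 = 194.7 × 0.9149 = 178.13 g.
M(Na3PO4) = 3(22.99) + 30.97 + 4(16.00) = 163.94 g/mol.
M(NaNO3) = 22.99 + 14.01 + 3(16.00) = 85.00 g/mol.
n(Na3PO4) = 178.13 / 163.94 = 1.0866 mol.
Step 1 (Na3PO4:NaCl = 2:6): theoretical n(NaCl) = 3.2597 mol; at 83.65% yield, n(NaCl) = 2.7267 mol.
Step 2 (NaCl:NaNO3 = 1:1): theoretical n(NaNO3) = 2.7267 mol, so theoretical mass = 2.7267 × 85.00 = 231.77 g.
At 60.89% yield, actual mass of NaNO3 = 231.77 × 0.6089 = 141.13 g.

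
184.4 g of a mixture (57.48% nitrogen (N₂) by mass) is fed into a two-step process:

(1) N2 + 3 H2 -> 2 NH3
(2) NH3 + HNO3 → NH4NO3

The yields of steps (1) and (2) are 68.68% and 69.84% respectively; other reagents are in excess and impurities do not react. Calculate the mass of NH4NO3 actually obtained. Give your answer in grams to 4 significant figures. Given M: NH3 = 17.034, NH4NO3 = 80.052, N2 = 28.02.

Pure N2 = 184.4 × 0.5748 = 105.99 g.
n(N2) = 105.99 / 28.02 = 3.7828 mol.
Step 1 (N2:NH3 = 1:2): theoretical n(NH3) = 7.5655 mol; at 68.68% yield, n(NH3) = 5.1960 mol.
Step 2 (NH3:NH4NO3 = 1:1): theoretical n(NH4NO3) = 5.1960 mol, so theoretical mass = 5.1960 × 80.052 = 415.95 g.
At 69.84% yield, actual mass of NH4NO3 = 415.95 × 0.6984 = 290.50 g.

290.5 g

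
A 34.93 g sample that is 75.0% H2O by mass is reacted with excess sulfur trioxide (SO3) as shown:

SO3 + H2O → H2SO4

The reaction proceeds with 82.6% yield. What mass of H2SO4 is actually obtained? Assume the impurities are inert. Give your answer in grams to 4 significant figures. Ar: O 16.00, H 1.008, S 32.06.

117.8 g

Pure H2O available = 34.93 g × 0.750 = 26.198 g.
M(H2O) = 2(1.008) + 16.00 = 18.016 g/mol.
M(H2SO4) = 2(1.008) + 32.06 + 4(16.00) = 98.076 g/mol.
n(H2O) = 26.198 g / 18.016 g/mol = 1.4541 mol.
From the equation the H2O:H2SO4 mole ratio is 1:1, so n(H2SO4) = 1.4541 × 1/1 = 1.4541 mol.
Mass of H2SO4 = 1.4541 mol × 98.076 g/mol = 142.61 g.
Actual mass collected = 142.61 g × 0.826 = 117.80 g.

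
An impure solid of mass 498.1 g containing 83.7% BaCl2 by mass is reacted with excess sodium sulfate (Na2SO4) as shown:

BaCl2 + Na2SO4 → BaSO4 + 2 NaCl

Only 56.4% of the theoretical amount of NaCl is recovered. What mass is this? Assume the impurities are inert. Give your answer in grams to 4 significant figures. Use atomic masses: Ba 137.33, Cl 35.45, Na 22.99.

Pure BaCl2 available = 498.1 g × 0.837 = 416.91 g.
M(BaCl2) = 137.33 + 2(35.45) = 208.23 g/mol.
M(NaCl) = 22.99 + 35.45 = 58.44 g/mol.
n(BaCl2) = 416.91 g / 208.23 g/mol = 2.0022 mol.
From the equation the BaCl2:NaCl mole ratio is 1:2, so n(NaCl) = 2.0022 × 2/1 = 4.0043 mol.
Mass of NaCl = 4.0043 mol × 58.44 g/mol = 234.01 g.
Actual mass collected = 234.01 g × 0.564 = 131.98 g.

132.0 g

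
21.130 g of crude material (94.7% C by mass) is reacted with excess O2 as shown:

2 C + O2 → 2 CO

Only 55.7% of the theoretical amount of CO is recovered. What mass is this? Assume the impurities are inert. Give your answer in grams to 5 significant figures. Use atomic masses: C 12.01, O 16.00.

Pure C available = 21.130 g × 0.947 = 20.0101 g.
M(C) = 12.01 g/mol.
M(CO) = 12.01 + 16.00 = 28.01 g/mol.
n(C) = 20.0101 g / 12.01 g/mol = 1.66612 mol.
From the equation the C:CO mole ratio is 2:2, so n(CO) = 1.66612 × 2/2 = 1.66612 mol.
Mass of CO = 1.66612 mol × 28.01 g/mol = 46.6680 g.
Actual mass collected = 46.6680 g × 0.557 = 25.9941 g.

25.994 g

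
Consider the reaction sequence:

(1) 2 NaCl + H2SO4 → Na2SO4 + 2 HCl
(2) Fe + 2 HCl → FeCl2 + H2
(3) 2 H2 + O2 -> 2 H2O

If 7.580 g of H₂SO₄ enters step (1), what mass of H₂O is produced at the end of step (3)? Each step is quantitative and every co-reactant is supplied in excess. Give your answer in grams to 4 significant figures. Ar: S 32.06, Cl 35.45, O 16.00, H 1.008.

1.392 g

M(H2SO4) = 2(1.008) + 32.06 + 4(16.00) = 98.076 g/mol.
M(H2O) = 2(1.008) + 16.00 = 18.016 g/mol.
n(H2SO4) = 7.580 / 98.076 = 0.077287 mol.
Reaction (1): H2SO4→HCl ratio 1:2 ⇒ n(HCl) = 0.15457 mol.
Reaction (2): HCl→H2 ratio 2:1 ⇒ n(H2) = 0.077287 mol.
Reaction (3): H2→H2O ratio 2:2 ⇒ n(H2O) = 0.077287 mol.
Mass of H2O = 0.077287 × 18.016 = 1.3924 g.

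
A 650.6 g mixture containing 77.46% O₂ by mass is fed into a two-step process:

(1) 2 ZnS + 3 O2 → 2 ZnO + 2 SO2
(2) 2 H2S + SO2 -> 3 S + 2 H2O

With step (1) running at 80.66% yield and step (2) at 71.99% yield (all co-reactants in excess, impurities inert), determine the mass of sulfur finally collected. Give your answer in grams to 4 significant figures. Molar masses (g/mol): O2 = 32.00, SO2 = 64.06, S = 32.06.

586.4 g

Pure O2 = 650.6 × 0.7746 = 503.95 g.
n(O2) = 503.95 / 32.00 = 15.749 mol.
Step 1 (O2:SO2 = 3:2): theoretical n(SO2) = 10.499 mol; at 80.66% yield, n(SO2) = 8.4685 mol.
Step 2 (SO2:S = 1:3): theoretical n(S) = 25.406 mol, so theoretical mass = 25.406 × 32.06 = 814.50 g.
At 71.99% yield, actual mass of S = 814.50 × 0.7199 = 586.36 g.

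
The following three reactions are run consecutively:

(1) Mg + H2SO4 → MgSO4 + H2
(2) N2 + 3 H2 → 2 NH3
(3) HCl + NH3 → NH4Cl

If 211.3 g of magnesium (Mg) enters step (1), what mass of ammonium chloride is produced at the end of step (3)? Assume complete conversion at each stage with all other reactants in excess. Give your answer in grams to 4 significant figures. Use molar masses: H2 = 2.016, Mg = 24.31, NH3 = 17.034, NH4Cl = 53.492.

310.0 g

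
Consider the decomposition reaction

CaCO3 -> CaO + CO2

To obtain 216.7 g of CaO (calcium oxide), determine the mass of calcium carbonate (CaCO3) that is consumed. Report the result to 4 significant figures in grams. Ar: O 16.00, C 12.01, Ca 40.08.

386.8 g

M(CaO) = 40.08 + 16.00 = 56.08 g/mol.
M(CaCO3) = 40.08 + 12.01 + 3(16.00) = 100.09 g/mol.
n(CaO) = 216.70 g / 56.08 g/mol = 3.8641 mol.
From the equation the CaO:CaCO3 mole ratio is 1:1, so n(CaCO3) = 3.8641 × 1/1 = 3.8641 mol.
Mass of CaCO3 = 3.8641 mol × 100.09 g/mol = 386.76 g.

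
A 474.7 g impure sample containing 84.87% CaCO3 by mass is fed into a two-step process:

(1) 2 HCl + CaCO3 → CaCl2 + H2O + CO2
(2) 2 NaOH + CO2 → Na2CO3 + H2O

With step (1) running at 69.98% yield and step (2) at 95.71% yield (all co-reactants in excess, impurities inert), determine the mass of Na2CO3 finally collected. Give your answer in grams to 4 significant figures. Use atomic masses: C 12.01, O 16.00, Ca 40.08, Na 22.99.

285.7 g

Pure CaCO3 = 474.7 × 0.8487 = 402.88 g.
M(CaCO3) = 40.08 + 12.01 + 3(16.00) = 100.09 g/mol.
M(Na2CO3) = 2(22.99) + 12.01 + 3(16.00) = 105.99 g/mol.
n(CaCO3) = 402.88 / 100.09 = 4.0252 mol.
Step 1 (CaCO3:CO2 = 1:1): theoretical n(CO2) = 4.0252 mol; at 69.98% yield, n(CO2) = 2.8168 mol.
Step 2 (CO2:Na2CO3 = 1:1): theoretical n(Na2CO3) = 2.8168 mol, so theoretical mass = 2.8168 × 105.99 = 298.55 g.
At 95.71% yield, actual mass of Na2CO3 = 298.55 × 0.9571 = 285.75 g.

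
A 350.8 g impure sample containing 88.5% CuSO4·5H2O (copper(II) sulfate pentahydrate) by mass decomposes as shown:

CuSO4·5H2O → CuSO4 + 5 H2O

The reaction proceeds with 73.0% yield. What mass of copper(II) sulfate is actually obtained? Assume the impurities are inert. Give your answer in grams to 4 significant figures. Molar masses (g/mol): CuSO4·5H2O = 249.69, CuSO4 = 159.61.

Pure CuSO4·5H2O available = 350.8 g × 0.885 = 310.46 g.
n(CuSO4·5H2O) = 310.46 g / 249.69 g/mol = 1.2434 mol.
From the equation the CuSO4·5H2O:CuSO4 mole ratio is 1:1, so n(CuSO4) = 1.2434 × 1/1 = 1.2434 mol.
Mass of CuSO4 = 1.2434 mol × 159.61 g/mol = 198.45 g.
Actual mass collected = 198.45 g × 0.730 = 144.87 g.

144.9 g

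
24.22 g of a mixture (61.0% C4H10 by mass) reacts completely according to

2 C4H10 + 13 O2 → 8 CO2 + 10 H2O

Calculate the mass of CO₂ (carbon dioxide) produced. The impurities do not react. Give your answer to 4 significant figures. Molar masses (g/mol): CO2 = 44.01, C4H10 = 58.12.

Mass of pure C4H10 = 24.22 g × 0.610 = 14.774 g.
n(C4H10) = 14.774 g / 58.12 g/mol = 0.25420 mol.
From the equation the C4H10:CO2 mole ratio is 2:8, so n(CO2) = 0.25420 × 8/2 = 1.0168 mol.
Mass of CO2 = 1.0168 mol × 44.01 g/mol = 44.750 g.

44.75 g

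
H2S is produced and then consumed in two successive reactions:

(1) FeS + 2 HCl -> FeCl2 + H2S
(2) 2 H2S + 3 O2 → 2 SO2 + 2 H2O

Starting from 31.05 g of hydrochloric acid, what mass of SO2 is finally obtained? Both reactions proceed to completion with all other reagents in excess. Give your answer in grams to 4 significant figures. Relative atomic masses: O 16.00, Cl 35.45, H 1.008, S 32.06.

M(HCl) = 1.008 + 35.45 = 36.458 g/mol.
M(SO2) = 32.06 + 2(16.00) = 64.06 g/mol.
n(HCl) = 31.050 / 36.458 = 0.85166 mol.
Step 1 gives a 2:1 ratio of HCl to H2S, so n(H2S) = 0.42583 mol.
In step 2 the H2S:SO2 ratio is 2:2, so n(SO2) = 0.42583 mol.
Mass of SO2 = 0.42583 × 64.06 = 27.279 g.

27.28 g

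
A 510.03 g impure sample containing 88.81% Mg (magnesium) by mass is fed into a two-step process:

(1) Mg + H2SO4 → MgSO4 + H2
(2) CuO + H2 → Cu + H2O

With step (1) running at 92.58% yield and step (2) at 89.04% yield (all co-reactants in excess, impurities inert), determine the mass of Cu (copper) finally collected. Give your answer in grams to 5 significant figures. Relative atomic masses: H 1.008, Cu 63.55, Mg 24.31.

Pure Mg = 510.03 × 0.8881 = 452.958 g.
M(Mg) = 24.31 g/mol.
M(Cu) = 63.55 g/mol.
n(Mg) = 452.958 / 24.31 = 18.6326 mol.
Step 1 (Mg:H2 = 1:1): theoretical n(H2) = 18.6326 mol; at 92.58% yield, n(H2) = 17.2500 mol.
Step 2 (H2:Cu = 1:1): theoretical n(Cu) = 17.2500 mol, so theoretical mass = 17.2500 × 63.55 = 1096.24 g.
At 89.04% yield, actual mass of Cu = 1096.24 × 0.8904 = 976.091 g.

976.09 g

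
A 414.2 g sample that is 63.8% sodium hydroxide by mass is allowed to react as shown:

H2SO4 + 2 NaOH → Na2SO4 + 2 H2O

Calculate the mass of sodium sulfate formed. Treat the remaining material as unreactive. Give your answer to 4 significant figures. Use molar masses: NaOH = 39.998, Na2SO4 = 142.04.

Mass of pure NaOH = 414.2 g × 0.638 = 264.26 g.
n(NaOH) = 264.26 g / 39.998 g/mol = 6.6068 mol.
From the equation the NaOH:Na2SO4 mole ratio is 2:1, so n(Na2SO4) = 6.6068 × 1/2 = 3.3034 mol.
Mass of Na2SO4 = 3.3034 mol × 142.04 g/mol = 469.22 g.

469.2 g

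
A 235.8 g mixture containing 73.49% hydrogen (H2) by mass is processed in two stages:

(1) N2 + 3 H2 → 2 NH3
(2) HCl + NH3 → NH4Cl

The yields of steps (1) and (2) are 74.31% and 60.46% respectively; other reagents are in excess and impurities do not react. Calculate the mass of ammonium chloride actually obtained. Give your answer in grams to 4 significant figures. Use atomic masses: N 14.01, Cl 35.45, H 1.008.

1377 g

Pure H2 = 235.8 × 0.7349 = 173.29 g.
M(H2) = 2(1.008) = 2.016 g/mol.
M(NH4Cl) = 14.01 + 4(1.008) + 35.45 = 53.492 g/mol.
n(H2) = 173.29 / 2.016 = 85.957 mol.
Step 1 (H2:NH3 = 3:2): theoretical n(NH3) = 57.305 mol; at 74.31% yield, n(NH3) = 42.583 mol.
Step 2 (NH3:NH4Cl = 1:1): theoretical n(NH4Cl) = 42.583 mol, so theoretical mass = 42.583 × 53.492 = 2277.9 g.
At 60.46% yield, actual mass of NH4Cl = 2277.9 × 0.6046 = 1377.2 g.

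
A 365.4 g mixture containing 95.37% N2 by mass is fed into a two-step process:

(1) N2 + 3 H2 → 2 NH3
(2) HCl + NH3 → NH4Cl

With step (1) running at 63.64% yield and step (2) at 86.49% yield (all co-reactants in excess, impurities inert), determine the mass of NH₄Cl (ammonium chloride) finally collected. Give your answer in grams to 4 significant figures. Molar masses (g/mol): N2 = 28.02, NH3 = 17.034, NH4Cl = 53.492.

Pure N2 = 365.4 × 0.9537 = 348.48 g.
n(N2) = 348.48 / 28.02 = 12.437 mol.
Step 1 (N2:NH3 = 1:2): theoretical n(NH3) = 24.874 mol; at 63.64% yield, n(NH3) = 15.830 mol.
Step 2 (NH3:NH4Cl = 1:1): theoretical n(NH4Cl) = 15.830 mol, so theoretical mass = 15.830 × 53.492 = 846.76 g.
At 86.49% yield, actual mass of NH4Cl = 846.76 × 0.8649 = 732.36 g.

732.4 g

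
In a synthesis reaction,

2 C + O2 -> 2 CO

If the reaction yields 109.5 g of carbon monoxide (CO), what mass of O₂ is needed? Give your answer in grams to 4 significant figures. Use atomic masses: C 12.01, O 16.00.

M(CO) = 12.01 + 16.00 = 28.01 g/mol.
M(O2) = 2(16.00) = 32.00 g/mol.
n(CO) = 109.50 g / 28.01 g/mol = 3.9093 mol.
From the equation the CO:O2 mole ratio is 2:1, so n(O2) = 3.9093 × 1/2 = 1.9547 mol.
Mass of O2 = 1.9547 mol × 32.00 g/mol = 62.549 g.

62.55 g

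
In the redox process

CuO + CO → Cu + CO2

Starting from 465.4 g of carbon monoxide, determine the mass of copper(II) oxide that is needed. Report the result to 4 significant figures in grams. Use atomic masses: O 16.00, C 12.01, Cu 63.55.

M(CO) = 12.01 + 16.00 = 28.01 g/mol.
M(CuO) = 63.55 + 16.00 = 79.55 g/mol.
n(CO) = 465.40 g / 28.01 g/mol = 16.615 mol.
From the equation the CO:CuO mole ratio is 1:1, so n(CuO) = 16.615 × 1/1 = 16.615 mol.
Mass of CuO = 16.615 mol × 79.55 g/mol = 1321.8 g.

1322 g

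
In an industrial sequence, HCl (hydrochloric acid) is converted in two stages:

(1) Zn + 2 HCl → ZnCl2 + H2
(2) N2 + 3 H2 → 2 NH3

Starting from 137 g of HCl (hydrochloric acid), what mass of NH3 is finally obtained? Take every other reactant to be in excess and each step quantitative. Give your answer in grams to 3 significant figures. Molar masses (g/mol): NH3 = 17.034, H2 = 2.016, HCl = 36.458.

21.3 g

n(HCl) = 137.0 / 36.458 = 3.758 mol.
Step 1 gives a 2:1 ratio of HCl to H2, so n(H2) = 1.879 mol.
In step 2 the H2:NH3 ratio is 3:2, so n(NH3) = 1.253 mol.
Mass of NH3 = 1.253 × 17.034 = 21.34 g.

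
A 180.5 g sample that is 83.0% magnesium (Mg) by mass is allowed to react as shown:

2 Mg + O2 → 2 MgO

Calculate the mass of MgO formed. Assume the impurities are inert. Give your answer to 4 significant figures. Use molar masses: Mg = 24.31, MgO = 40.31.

Mass of pure Mg = 180.5 g × 0.830 = 149.81 g.
n(Mg) = 149.81 g / 24.31 g/mol = 6.1627 mol.
From the equation the Mg:MgO mole ratio is 2:2, so n(MgO) = 6.1627 × 2/2 = 6.1627 mol.
Mass of MgO = 6.1627 mol × 40.31 g/mol = 248.42 g.

248.4 g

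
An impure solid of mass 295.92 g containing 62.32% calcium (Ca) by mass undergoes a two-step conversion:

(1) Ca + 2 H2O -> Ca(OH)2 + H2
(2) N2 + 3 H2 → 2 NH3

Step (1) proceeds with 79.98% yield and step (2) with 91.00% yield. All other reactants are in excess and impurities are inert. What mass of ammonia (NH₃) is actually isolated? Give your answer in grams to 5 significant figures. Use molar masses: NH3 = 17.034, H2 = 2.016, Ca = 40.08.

38.030 g

Pure Ca = 295.92 × 0.6232 = 184.417 g.
n(Ca) = 184.417 / 40.08 = 4.60123 mol.
Step 1 (Ca:H2 = 1:1): theoretical n(H2) = 4.60123 mol; at 79.98% yield, n(H2) = 3.68006 mol.
Step 2 (H2:NH3 = 3:2): theoretical n(NH3) = 2.45338 mol, so theoretical mass = 2.45338 × 17.034 = 41.7908 g.
At 91.00% yield, actual mass of NH3 = 41.7908 × 0.9100 = 38.0296 g.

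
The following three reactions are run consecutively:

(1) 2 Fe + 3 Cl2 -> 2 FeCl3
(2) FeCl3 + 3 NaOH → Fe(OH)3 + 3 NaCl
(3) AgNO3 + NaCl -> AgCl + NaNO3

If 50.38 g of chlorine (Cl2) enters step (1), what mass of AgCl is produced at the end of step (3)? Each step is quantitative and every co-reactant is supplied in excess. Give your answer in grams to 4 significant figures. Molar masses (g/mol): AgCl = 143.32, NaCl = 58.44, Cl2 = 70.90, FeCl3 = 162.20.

n(Cl2) = 50.38 / 70.90 = 0.71058 mol.
Reaction (1): Cl2→FeCl3 ratio 3:2 ⇒ n(FeCl3) = 0.47372 mol.
Reaction (2): FeCl3→NaCl ratio 1:3 ⇒ n(NaCl) = 1.4212 mol.
Reaction (3): NaCl→AgCl ratio 1:1 ⇒ n(AgCl) = 1.4212 mol.
Mass of AgCl = 1.4212 × 143.32 = 203.68 g.

203.7 g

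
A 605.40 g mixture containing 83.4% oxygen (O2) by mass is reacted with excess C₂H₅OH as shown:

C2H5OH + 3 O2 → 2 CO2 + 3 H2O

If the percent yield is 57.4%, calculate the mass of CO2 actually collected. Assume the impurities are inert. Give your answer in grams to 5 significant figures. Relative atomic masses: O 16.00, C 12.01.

Pure O2 available = 605.40 g × 0.834 = 504.904 g.
M(O2) = 2(16.00) = 32.00 g/mol.
M(CO2) = 12.01 + 2(16.00) = 44.01 g/mol.
n(O2) = 504.904 g / 32.00 g/mol = 15.7782 mol.
From the equation the O2:CO2 mole ratio is 3:2, so n(CO2) = 15.7782 × 2/3 = 10.5188 mol.
Mass of CO2 = 10.5188 mol × 44.01 g/mol = 462.933 g.
Actual mass collected = 462.933 g × 0.574 = 265.724 g.

265.72 g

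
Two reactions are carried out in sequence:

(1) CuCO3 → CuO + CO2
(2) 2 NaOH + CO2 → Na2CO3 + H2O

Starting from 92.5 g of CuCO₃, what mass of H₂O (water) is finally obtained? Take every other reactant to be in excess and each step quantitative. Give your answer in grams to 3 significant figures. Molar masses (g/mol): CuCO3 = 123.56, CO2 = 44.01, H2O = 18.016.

n(CuCO3) = 92.50 / 123.56 = 0.7486 mol.
Step 1 gives a 1:1 ratio of CuCO3 to CO2, so n(CO2) = 0.7486 mol.
In step 2 the CO2:H2O ratio is 1:1, so n(H2O) = 0.7486 mol.
Mass of H2O = 0.7486 × 18.016 = 13.49 g.

13.5 g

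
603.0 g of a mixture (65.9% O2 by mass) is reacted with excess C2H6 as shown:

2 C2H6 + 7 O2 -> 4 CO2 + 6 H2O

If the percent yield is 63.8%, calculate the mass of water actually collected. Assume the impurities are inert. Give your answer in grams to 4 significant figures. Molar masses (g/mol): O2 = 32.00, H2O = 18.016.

Pure O2 available = 603.0 g × 0.659 = 397.38 g.
n(O2) = 397.38 g / 32.00 g/mol = 12.418 mol.
From the equation the O2:H2O mole ratio is 7:6, so n(H2O) = 12.418 × 6/7 = 10.644 mol.
Mass of H2O = 10.644 mol × 18.016 g/mol = 191.76 g.
Actual mass collected = 191.76 g × 0.638 = 122.34 g.

122.3 g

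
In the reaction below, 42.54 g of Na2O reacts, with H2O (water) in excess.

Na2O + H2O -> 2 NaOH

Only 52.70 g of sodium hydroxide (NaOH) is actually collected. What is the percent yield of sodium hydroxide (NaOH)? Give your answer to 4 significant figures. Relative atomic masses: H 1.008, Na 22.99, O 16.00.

95.98 %

M(Na2O) = 2(22.99) + 16.00 = 61.98 g/mol.
M(NaOH) = 22.99 + 16.00 + 1.008 = 39.998 g/mol.
n(Na2O) = 42.540 g / 61.98 g/mol = 0.68635 mol.
From the equation the Na2O:NaOH mole ratio is 1:2, so n(NaOH) = 0.68635 × 2/1 = 1.3727 mol.
Mass of NaOH = 1.3727 mol × 39.998 g/mol = 54.905 g.
This is the theoretical yield. Percent yield = 52.70 g / 54.905 g × 100% = 95.983%.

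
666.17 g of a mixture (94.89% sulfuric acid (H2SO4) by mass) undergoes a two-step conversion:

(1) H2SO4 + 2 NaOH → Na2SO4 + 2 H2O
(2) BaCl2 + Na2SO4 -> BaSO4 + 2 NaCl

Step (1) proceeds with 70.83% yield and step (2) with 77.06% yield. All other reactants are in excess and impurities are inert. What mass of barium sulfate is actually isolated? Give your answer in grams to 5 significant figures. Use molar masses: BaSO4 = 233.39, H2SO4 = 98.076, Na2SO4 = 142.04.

Pure H2SO4 = 666.17 × 0.9489 = 632.129 g.
n(H2SO4) = 632.129 / 98.076 = 6.44529 mol.
Step 1 (H2SO4:Na2SO4 = 1:1): theoretical n(Na2SO4) = 6.44529 mol; at 70.83% yield, n(Na2SO4) = 4.56520 mol.
Step 2 (Na2SO4:BaSO4 = 1:1): theoretical n(BaSO4) = 4.56520 mol, so theoretical mass = 4.56520 × 233.39 = 1065.47 g.
At 77.06% yield, actual mass of BaSO4 = 1065.47 × 0.7706 = 821.053 g.

821.05 g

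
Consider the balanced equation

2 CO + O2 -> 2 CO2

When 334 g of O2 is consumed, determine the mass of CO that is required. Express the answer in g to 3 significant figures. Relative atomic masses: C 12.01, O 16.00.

M(O2) = 2(16.00) = 32.00 g/mol.
M(CO) = 12.01 + 16.00 = 28.01 g/mol.
n(O2) = 334.0 g / 32.00 g/mol = 10.44 mol.
From the equation the O2:CO mole ratio is 1:2, so n(CO) = 10.44 × 2/1 = 20.88 mol.
Mass of CO = 20.88 mol × 28.01 g/mol = 584.7 g.

585 g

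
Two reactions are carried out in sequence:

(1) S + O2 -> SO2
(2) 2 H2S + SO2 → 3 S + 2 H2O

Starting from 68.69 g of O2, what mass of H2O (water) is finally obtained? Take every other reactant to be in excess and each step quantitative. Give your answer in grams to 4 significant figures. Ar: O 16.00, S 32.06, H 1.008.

77.34 g

M(O2) = 2(16.00) = 32.00 g/mol.
M(H2O) = 2(1.008) + 16.00 = 18.016 g/mol.
n(O2) = 68.690 / 32.00 = 2.1466 mol.
Step 1 gives a 1:1 ratio of O2 to SO2, so n(SO2) = 2.1466 mol.
In step 2 the SO2:H2O ratio is 1:2, so n(H2O) = 4.2931 mol.
Mass of H2O = 4.2931 × 18.016 = 77.345 g.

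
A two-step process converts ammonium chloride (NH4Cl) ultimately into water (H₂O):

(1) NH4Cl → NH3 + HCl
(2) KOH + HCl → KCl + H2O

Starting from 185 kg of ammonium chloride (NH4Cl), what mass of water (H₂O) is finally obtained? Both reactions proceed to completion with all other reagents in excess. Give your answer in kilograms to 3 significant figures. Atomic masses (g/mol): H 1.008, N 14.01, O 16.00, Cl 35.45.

62.3 kg

M(NH4Cl) = 14.01 + 4(1.008) + 35.45 = 53.492 g/mol.
M(H2O) = 2(1.008) + 16.00 = 18.016 g/mol.
185 kg = 185000 g.
n(NH4Cl) = 185000 / 53.492 = 3458 mol.
Step 1 gives a 1:1 ratio of NH4Cl to HCl, so n(HCl) = 3458 mol.
In step 2 the HCl:H2O ratio is 1:1, so n(H2O) = 3458 mol.
Mass of H2O = 3458 × 18.016 = 62310 g = 62.3 kg.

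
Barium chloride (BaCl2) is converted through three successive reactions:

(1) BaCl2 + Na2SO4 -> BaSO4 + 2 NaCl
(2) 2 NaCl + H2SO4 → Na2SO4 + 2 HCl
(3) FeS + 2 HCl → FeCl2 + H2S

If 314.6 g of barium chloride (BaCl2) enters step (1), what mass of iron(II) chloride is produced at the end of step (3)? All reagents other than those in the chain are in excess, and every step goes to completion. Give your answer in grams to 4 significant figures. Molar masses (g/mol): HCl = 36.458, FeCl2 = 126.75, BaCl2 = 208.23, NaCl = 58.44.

191.5 g

n(BaCl2) = 314.6 / 208.23 = 1.5108 mol.
Reaction (1): BaCl2→NaCl ratio 1:2 ⇒ n(NaCl) = 3.0217 mol.
Reaction (2): NaCl→HCl ratio 2:2 ⇒ n(HCl) = 3.0217 mol.
Reaction (3): HCl→FeCl2 ratio 2:1 ⇒ n(FeCl2) = 1.5108 mol.
Mass of FeCl2 = 1.5108 × 126.75 = 191.50 g.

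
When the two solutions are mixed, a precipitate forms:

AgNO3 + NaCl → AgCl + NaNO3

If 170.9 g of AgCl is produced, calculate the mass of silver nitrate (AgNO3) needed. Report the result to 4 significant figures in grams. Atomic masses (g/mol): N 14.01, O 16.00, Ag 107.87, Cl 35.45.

M(AgCl) = 107.87 + 35.45 = 143.32 g/mol.
M(AgNO3) = 107.87 + 14.01 + 3(16.00) = 169.88 g/mol.
n(AgCl) = 170.90 g / 143.32 g/mol = 1.1924 mol.
From the equation the AgCl:AgNO3 mole ratio is 1:1, so n(AgNO3) = 1.1924 × 1/1 = 1.1924 mol.
Mass of AgNO3 = 1.1924 mol × 169.88 g/mol = 202.57 g.

202.6 g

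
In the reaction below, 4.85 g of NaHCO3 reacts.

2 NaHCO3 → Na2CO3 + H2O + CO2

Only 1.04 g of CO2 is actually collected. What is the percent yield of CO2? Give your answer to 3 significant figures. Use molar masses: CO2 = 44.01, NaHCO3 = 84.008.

n(NaHCO3) = 4.850 g / 84.008 g/mol = 0.05773 mol.
From the equation the NaHCO3:CO2 mole ratio is 2:1, so n(CO2) = 0.05773 × 1/2 = 0.02887 mol.
Mass of CO2 = 0.02887 mol × 44.01 g/mol = 1.270 g.
This is the theoretical yield. Percent yield = 1.04 g / 1.270 g × 100% = 81.86%.

81.9 %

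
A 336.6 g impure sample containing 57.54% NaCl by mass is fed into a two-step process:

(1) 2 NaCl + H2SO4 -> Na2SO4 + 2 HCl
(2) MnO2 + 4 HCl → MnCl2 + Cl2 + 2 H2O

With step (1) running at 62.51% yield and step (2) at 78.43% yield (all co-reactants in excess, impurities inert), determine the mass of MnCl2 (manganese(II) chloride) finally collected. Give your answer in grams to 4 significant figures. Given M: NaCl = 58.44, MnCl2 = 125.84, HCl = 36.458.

51.12 g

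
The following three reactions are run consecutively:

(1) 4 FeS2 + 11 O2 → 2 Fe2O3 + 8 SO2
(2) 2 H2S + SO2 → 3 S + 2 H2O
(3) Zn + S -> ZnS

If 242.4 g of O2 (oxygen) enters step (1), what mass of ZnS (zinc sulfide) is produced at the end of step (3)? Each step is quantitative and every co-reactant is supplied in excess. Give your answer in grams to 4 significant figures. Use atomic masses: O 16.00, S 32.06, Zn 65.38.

1610 g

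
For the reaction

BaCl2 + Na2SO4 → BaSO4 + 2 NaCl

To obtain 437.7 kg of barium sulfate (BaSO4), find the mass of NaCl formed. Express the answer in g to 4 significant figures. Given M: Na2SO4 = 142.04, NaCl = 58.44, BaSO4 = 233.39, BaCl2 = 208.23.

219200 g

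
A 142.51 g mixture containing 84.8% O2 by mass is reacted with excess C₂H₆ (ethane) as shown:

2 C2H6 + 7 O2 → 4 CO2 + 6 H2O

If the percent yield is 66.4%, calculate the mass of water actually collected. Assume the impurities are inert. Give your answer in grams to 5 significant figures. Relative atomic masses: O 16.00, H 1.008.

38.723 g

Pure O2 available = 142.51 g × 0.848 = 120.848 g.
M(O2) = 2(16.00) = 32.00 g/mol.
M(H2O) = 2(1.008) + 16.00 = 18.016 g/mol.
n(O2) = 120.848 g / 32.00 g/mol = 3.77651 mol.
From the equation the O2:H2O mole ratio is 7:6, so n(H2O) = 3.77651 × 6/7 = 3.23701 mol.
Mass of H2O = 3.23701 mol × 18.016 g/mol = 58.3180 g.
Actual mass collected = 58.3180 g × 0.664 = 38.7232 g.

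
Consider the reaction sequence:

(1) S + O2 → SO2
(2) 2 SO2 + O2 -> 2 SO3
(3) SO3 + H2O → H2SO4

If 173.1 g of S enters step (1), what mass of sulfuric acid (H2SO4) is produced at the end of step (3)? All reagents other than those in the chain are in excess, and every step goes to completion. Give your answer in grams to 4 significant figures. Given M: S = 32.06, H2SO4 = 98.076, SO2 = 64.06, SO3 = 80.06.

n(S) = 173.1 / 32.06 = 5.3993 mol.
Reaction (1): S→SO2 ratio 1:1 ⇒ n(SO2) = 5.3993 mol.
Reaction (2): SO2→SO3 ratio 2:2 ⇒ n(SO3) = 5.3993 mol.
Reaction (3): SO3→H2SO4 ratio 1:1 ⇒ n(H2SO4) = 5.3993 mol.
Mass of H2SO4 = 5.3993 × 98.076 = 529.54 g.

529.5 g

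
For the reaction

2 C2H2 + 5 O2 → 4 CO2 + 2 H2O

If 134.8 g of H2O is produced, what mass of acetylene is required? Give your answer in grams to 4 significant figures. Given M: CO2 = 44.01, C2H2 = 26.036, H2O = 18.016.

194.8 g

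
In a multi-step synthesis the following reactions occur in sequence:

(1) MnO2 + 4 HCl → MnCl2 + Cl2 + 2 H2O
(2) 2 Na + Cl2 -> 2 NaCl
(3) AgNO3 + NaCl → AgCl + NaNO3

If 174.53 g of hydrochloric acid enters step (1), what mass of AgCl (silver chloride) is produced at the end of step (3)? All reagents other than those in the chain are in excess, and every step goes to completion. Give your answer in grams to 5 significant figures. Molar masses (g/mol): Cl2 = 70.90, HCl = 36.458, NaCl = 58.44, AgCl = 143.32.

343.05 g

n(HCl) = 174.53 / 36.458 = 4.78715 mol.
Reaction (1): HCl→Cl2 ratio 4:1 ⇒ n(Cl2) = 1.19679 mol.
Reaction (2): Cl2→NaCl ratio 1:2 ⇒ n(NaCl) = 2.39358 mol.
Reaction (3): NaCl→AgCl ratio 1:1 ⇒ n(AgCl) = 2.39358 mol.
Mass of AgCl = 2.39358 × 143.32 = 343.047 g.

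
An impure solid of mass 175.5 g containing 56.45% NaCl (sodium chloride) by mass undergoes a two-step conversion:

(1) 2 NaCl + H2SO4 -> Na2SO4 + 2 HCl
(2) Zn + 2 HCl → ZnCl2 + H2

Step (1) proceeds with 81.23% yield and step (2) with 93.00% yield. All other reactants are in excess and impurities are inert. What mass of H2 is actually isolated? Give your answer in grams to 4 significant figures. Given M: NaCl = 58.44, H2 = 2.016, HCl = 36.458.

1.291 g

Pure NaCl = 175.5 × 0.5645 = 99.070 g.
n(NaCl) = 99.070 / 58.44 = 1.6952 mol.
Step 1 (NaCl:HCl = 2:2): theoretical n(HCl) = 1.6952 mol; at 81.23% yield, n(HCl) = 1.3770 mol.
Step 2 (HCl:H2 = 2:1): theoretical n(H2) = 0.68852 mol, so theoretical mass = 0.68852 × 2.016 = 1.3881 g.
At 93.00% yield, actual mass of H2 = 1.3881 × 0.9300 = 1.2909 g.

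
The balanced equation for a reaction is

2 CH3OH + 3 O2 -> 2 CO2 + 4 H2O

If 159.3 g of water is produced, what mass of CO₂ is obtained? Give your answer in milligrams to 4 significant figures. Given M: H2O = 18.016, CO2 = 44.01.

n(H2O) = 159.30 g / 18.016 g/mol = 8.8421 mol.
From the equation the H2O:CO2 mole ratio is 4:2, so n(CO2) = 8.8421 × 2/4 = 4.4211 mol.
Mass of CO2 = 4.4211 mol × 44.01 g/mol = 194.57 g.
Converting to mg: 194.57 g = 194600 mg.

194600 mg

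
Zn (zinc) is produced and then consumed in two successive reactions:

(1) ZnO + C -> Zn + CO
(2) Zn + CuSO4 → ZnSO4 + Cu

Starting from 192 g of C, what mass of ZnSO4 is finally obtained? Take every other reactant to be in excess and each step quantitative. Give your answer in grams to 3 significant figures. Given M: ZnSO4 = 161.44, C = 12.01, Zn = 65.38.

n(C) = 192.0 / 12.01 = 15.99 mol.
Step 1 gives a 1:1 ratio of C to Zn, so n(Zn) = 15.99 mol.
In step 2 the Zn:ZnSO4 ratio is 1:1, so n(ZnSO4) = 15.99 mol.
Mass of ZnSO4 = 15.99 × 161.44 = 2581 g.

2580 g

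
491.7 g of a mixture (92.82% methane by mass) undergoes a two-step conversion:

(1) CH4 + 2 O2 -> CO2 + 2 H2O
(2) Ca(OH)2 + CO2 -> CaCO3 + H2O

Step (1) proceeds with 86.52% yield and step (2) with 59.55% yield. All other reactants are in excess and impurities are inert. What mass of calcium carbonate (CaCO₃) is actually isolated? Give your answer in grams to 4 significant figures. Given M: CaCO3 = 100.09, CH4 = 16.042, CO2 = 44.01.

1467 g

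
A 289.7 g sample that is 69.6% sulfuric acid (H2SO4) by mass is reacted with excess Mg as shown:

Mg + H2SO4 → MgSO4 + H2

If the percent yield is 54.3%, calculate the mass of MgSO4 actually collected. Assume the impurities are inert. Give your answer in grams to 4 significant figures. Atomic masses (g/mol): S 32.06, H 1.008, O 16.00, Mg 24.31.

134.4 g

Pure H2SO4 available = 289.7 g × 0.696 = 201.63 g.
M(H2SO4) = 2(1.008) + 32.06 + 4(16.00) = 98.076 g/mol.
M(MgSO4) = 24.31 + 32.06 + 4(16.00) = 120.37 g/mol.
n(H2SO4) = 201.63 g / 98.076 g/mol = 2.0559 mol.
From the equation the H2SO4:MgSO4 mole ratio is 1:1, so n(MgSO4) = 2.0559 × 1/1 = 2.0559 mol.
Mass of MgSO4 = 2.0559 mol × 120.37 g/mol = 247.46 g.
Actual mass collected = 247.46 g × 0.543 = 134.37 g.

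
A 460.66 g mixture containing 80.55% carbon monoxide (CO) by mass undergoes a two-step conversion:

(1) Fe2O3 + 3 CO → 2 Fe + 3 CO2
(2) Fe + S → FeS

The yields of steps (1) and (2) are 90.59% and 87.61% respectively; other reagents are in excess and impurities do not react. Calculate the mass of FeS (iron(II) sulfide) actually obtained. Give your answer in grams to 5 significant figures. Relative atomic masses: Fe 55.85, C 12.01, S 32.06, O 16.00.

Pure CO = 460.66 × 0.8055 = 371.062 g.
M(CO) = 12.01 + 16.00 = 28.01 g/mol.
M(FeS) = 55.85 + 32.06 = 87.91 g/mol.
n(CO) = 371.062 / 28.01 = 13.2475 mol.
Step 1 (CO:Fe = 3:2): theoretical n(Fe) = 8.83165 mol; at 90.59% yield, n(Fe) = 8.00059 mol.
Step 2 (Fe:FeS = 1:1): theoretical n(FeS) = 8.00059 mol, so theoretical mass = 8.00059 × 87.91 = 703.332 g.
At 87.61% yield, actual mass of FeS = 703.332 × 0.8761 = 616.189 g.

616.19 g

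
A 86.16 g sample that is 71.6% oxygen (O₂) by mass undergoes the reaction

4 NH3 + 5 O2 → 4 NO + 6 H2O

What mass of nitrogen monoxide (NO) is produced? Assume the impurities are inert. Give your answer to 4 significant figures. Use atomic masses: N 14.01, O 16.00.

Mass of pure O2 = 86.16 g × 0.716 = 61.691 g.
M(O2) = 2(16.00) = 32.00 g/mol.
M(NO) = 14.01 + 16.00 = 30.01 g/mol.
n(O2) = 61.691 g / 32.00 g/mol = 1.9278 mol.
From the equation the O2:NO mole ratio is 5:4, so n(NO) = 1.9278 × 4/5 = 1.5423 mol.
Mass of NO = 1.5423 mol × 30.01 g/mol = 46.283 g.

46.28 g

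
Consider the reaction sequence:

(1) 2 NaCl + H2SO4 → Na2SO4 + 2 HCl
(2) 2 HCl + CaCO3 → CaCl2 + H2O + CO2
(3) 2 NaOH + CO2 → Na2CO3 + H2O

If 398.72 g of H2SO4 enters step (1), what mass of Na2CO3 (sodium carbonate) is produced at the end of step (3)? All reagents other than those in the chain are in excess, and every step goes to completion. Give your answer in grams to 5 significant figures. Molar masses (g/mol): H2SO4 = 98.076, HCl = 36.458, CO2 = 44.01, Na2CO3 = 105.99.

430.89 g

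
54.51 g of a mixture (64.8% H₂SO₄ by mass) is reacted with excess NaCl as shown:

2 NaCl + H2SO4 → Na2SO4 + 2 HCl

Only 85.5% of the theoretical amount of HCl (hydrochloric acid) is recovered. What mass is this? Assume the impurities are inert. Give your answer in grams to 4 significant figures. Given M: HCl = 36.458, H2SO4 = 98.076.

Pure H2SO4 available = 54.51 g × 0.648 = 35.322 g.
n(H2SO4) = 35.322 g / 98.076 g/mol = 0.36015 mol.
From the equation the H2SO4:HCl mole ratio is 1:2, so n(HCl) = 0.36015 × 2/1 = 0.72031 mol.
Mass of HCl = 0.72031 mol × 36.458 g/mol = 26.261 g.
Actual mass collected = 26.261 g × 0.855 = 22.453 g.

22.45 g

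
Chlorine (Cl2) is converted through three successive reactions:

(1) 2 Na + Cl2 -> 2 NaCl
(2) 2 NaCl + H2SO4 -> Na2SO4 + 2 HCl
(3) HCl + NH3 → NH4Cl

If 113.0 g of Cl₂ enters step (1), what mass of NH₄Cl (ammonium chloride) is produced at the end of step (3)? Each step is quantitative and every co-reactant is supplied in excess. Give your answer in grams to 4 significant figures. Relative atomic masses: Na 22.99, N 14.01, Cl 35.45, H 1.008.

M(Cl2) = 2(35.45) = 70.90 g/mol.
M(NH4Cl) = 14.01 + 4(1.008) + 35.45 = 53.492 g/mol.
n(Cl2) = 113.0 / 70.90 = 1.5938 mol.
Reaction (1): Cl2→NaCl ratio 1:2 ⇒ n(NaCl) = 3.1876 mol.
Reaction (2): NaCl→HCl ratio 2:2 ⇒ n(HCl) = 3.1876 mol.
Reaction (3): HCl→NH4Cl ratio 1:1 ⇒ n(NH4Cl) = 3.1876 mol.
Mass of NH4Cl = 3.1876 × 53.492 = 170.51 g.

170.5 g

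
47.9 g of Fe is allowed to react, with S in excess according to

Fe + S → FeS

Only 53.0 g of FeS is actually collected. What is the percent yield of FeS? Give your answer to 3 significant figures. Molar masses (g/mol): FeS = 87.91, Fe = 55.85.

n(Fe) = 47.90 g / 55.85 g/mol = 0.8577 mol.
From the equation the Fe:FeS mole ratio is 1:1, so n(FeS) = 0.8577 × 1/1 = 0.8577 mol.
Mass of FeS = 0.8577 mol × 87.91 g/mol = 75.40 g.
This is the theoretical yield. Percent yield = 53.0 g / 75.40 g × 100% = 70.30%.

70.3 %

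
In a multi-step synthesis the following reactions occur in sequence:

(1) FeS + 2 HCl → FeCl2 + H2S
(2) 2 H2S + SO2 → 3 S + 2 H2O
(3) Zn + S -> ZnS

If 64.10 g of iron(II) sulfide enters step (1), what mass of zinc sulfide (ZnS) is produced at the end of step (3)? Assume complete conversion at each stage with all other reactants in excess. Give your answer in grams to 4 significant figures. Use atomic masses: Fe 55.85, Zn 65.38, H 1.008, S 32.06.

106.6 g

M(FeS) = 55.85 + 32.06 = 87.91 g/mol.
M(ZnS) = 65.38 + 32.06 = 97.44 g/mol.
n(FeS) = 64.10 / 87.91 = 0.72915 mol.
Reaction (1): FeS→H2S ratio 1:1 ⇒ n(H2S) = 0.72915 mol.
Reaction (2): H2S→S ratio 2:3 ⇒ n(S) = 1.0937 mol.
Reaction (3): S→ZnS ratio 1:1 ⇒ n(ZnS) = 1.0937 mol.
Mass of ZnS = 1.0937 × 97.44 = 106.57 g.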